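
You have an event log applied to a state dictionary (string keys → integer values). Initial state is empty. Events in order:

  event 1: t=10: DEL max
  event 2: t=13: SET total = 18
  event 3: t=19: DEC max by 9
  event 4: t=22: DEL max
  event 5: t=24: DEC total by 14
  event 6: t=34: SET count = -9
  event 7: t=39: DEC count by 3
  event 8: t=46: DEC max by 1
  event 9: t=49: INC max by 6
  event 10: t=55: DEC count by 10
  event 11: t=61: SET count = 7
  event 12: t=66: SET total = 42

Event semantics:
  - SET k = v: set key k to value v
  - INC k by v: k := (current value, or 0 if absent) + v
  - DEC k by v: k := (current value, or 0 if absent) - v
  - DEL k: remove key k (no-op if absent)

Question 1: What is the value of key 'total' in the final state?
Answer: 42

Derivation:
Track key 'total' through all 12 events:
  event 1 (t=10: DEL max): total unchanged
  event 2 (t=13: SET total = 18): total (absent) -> 18
  event 3 (t=19: DEC max by 9): total unchanged
  event 4 (t=22: DEL max): total unchanged
  event 5 (t=24: DEC total by 14): total 18 -> 4
  event 6 (t=34: SET count = -9): total unchanged
  event 7 (t=39: DEC count by 3): total unchanged
  event 8 (t=46: DEC max by 1): total unchanged
  event 9 (t=49: INC max by 6): total unchanged
  event 10 (t=55: DEC count by 10): total unchanged
  event 11 (t=61: SET count = 7): total unchanged
  event 12 (t=66: SET total = 42): total 4 -> 42
Final: total = 42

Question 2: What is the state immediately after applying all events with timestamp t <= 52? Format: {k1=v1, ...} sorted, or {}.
Answer: {count=-12, max=5, total=4}

Derivation:
Apply events with t <= 52 (9 events):
  after event 1 (t=10: DEL max): {}
  after event 2 (t=13: SET total = 18): {total=18}
  after event 3 (t=19: DEC max by 9): {max=-9, total=18}
  after event 4 (t=22: DEL max): {total=18}
  after event 5 (t=24: DEC total by 14): {total=4}
  after event 6 (t=34: SET count = -9): {count=-9, total=4}
  after event 7 (t=39: DEC count by 3): {count=-12, total=4}
  after event 8 (t=46: DEC max by 1): {count=-12, max=-1, total=4}
  after event 9 (t=49: INC max by 6): {count=-12, max=5, total=4}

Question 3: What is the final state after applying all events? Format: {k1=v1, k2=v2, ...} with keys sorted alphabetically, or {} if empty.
  after event 1 (t=10: DEL max): {}
  after event 2 (t=13: SET total = 18): {total=18}
  after event 3 (t=19: DEC max by 9): {max=-9, total=18}
  after event 4 (t=22: DEL max): {total=18}
  after event 5 (t=24: DEC total by 14): {total=4}
  after event 6 (t=34: SET count = -9): {count=-9, total=4}
  after event 7 (t=39: DEC count by 3): {count=-12, total=4}
  after event 8 (t=46: DEC max by 1): {count=-12, max=-1, total=4}
  after event 9 (t=49: INC max by 6): {count=-12, max=5, total=4}
  after event 10 (t=55: DEC count by 10): {count=-22, max=5, total=4}
  after event 11 (t=61: SET count = 7): {count=7, max=5, total=4}
  after event 12 (t=66: SET total = 42): {count=7, max=5, total=42}

Answer: {count=7, max=5, total=42}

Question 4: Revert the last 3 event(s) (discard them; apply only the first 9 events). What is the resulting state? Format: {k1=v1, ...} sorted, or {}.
Answer: {count=-12, max=5, total=4}

Derivation:
Keep first 9 events (discard last 3):
  after event 1 (t=10: DEL max): {}
  after event 2 (t=13: SET total = 18): {total=18}
  after event 3 (t=19: DEC max by 9): {max=-9, total=18}
  after event 4 (t=22: DEL max): {total=18}
  after event 5 (t=24: DEC total by 14): {total=4}
  after event 6 (t=34: SET count = -9): {count=-9, total=4}
  after event 7 (t=39: DEC count by 3): {count=-12, total=4}
  after event 8 (t=46: DEC max by 1): {count=-12, max=-1, total=4}
  after event 9 (t=49: INC max by 6): {count=-12, max=5, total=4}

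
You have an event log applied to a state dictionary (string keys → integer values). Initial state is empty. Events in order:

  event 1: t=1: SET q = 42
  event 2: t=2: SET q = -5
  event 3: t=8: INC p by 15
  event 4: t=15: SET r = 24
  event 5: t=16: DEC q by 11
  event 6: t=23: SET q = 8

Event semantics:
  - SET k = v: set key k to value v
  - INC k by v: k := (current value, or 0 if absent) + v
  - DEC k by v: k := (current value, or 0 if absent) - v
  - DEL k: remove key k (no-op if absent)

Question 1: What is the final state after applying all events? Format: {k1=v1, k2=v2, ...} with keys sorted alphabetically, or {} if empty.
  after event 1 (t=1: SET q = 42): {q=42}
  after event 2 (t=2: SET q = -5): {q=-5}
  after event 3 (t=8: INC p by 15): {p=15, q=-5}
  after event 4 (t=15: SET r = 24): {p=15, q=-5, r=24}
  after event 5 (t=16: DEC q by 11): {p=15, q=-16, r=24}
  after event 6 (t=23: SET q = 8): {p=15, q=8, r=24}

Answer: {p=15, q=8, r=24}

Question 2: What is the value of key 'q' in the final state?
Answer: 8

Derivation:
Track key 'q' through all 6 events:
  event 1 (t=1: SET q = 42): q (absent) -> 42
  event 2 (t=2: SET q = -5): q 42 -> -5
  event 3 (t=8: INC p by 15): q unchanged
  event 4 (t=15: SET r = 24): q unchanged
  event 5 (t=16: DEC q by 11): q -5 -> -16
  event 6 (t=23: SET q = 8): q -16 -> 8
Final: q = 8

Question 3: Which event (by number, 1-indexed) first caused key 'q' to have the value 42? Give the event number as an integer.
Answer: 1

Derivation:
Looking for first event where q becomes 42:
  event 1: q (absent) -> 42  <-- first match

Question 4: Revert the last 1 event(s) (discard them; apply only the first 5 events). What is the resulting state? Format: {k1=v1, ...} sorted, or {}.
Answer: {p=15, q=-16, r=24}

Derivation:
Keep first 5 events (discard last 1):
  after event 1 (t=1: SET q = 42): {q=42}
  after event 2 (t=2: SET q = -5): {q=-5}
  after event 3 (t=8: INC p by 15): {p=15, q=-5}
  after event 4 (t=15: SET r = 24): {p=15, q=-5, r=24}
  after event 5 (t=16: DEC q by 11): {p=15, q=-16, r=24}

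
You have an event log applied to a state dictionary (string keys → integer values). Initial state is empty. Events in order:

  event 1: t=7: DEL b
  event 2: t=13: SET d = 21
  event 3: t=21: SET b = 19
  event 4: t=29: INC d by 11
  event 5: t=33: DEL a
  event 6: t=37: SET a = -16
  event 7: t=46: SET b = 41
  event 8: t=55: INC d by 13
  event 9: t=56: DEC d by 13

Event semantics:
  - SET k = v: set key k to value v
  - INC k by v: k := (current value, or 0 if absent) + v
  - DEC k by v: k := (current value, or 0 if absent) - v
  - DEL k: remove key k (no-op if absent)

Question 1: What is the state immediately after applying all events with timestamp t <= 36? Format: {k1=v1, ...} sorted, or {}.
Answer: {b=19, d=32}

Derivation:
Apply events with t <= 36 (5 events):
  after event 1 (t=7: DEL b): {}
  after event 2 (t=13: SET d = 21): {d=21}
  after event 3 (t=21: SET b = 19): {b=19, d=21}
  after event 4 (t=29: INC d by 11): {b=19, d=32}
  after event 5 (t=33: DEL a): {b=19, d=32}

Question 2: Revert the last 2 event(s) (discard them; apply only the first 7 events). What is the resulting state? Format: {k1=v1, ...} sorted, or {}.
Keep first 7 events (discard last 2):
  after event 1 (t=7: DEL b): {}
  after event 2 (t=13: SET d = 21): {d=21}
  after event 3 (t=21: SET b = 19): {b=19, d=21}
  after event 4 (t=29: INC d by 11): {b=19, d=32}
  after event 5 (t=33: DEL a): {b=19, d=32}
  after event 6 (t=37: SET a = -16): {a=-16, b=19, d=32}
  after event 7 (t=46: SET b = 41): {a=-16, b=41, d=32}

Answer: {a=-16, b=41, d=32}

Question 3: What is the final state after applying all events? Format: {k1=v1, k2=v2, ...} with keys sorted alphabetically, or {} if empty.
  after event 1 (t=7: DEL b): {}
  after event 2 (t=13: SET d = 21): {d=21}
  after event 3 (t=21: SET b = 19): {b=19, d=21}
  after event 4 (t=29: INC d by 11): {b=19, d=32}
  after event 5 (t=33: DEL a): {b=19, d=32}
  after event 6 (t=37: SET a = -16): {a=-16, b=19, d=32}
  after event 7 (t=46: SET b = 41): {a=-16, b=41, d=32}
  after event 8 (t=55: INC d by 13): {a=-16, b=41, d=45}
  after event 9 (t=56: DEC d by 13): {a=-16, b=41, d=32}

Answer: {a=-16, b=41, d=32}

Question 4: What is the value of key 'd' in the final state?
Track key 'd' through all 9 events:
  event 1 (t=7: DEL b): d unchanged
  event 2 (t=13: SET d = 21): d (absent) -> 21
  event 3 (t=21: SET b = 19): d unchanged
  event 4 (t=29: INC d by 11): d 21 -> 32
  event 5 (t=33: DEL a): d unchanged
  event 6 (t=37: SET a = -16): d unchanged
  event 7 (t=46: SET b = 41): d unchanged
  event 8 (t=55: INC d by 13): d 32 -> 45
  event 9 (t=56: DEC d by 13): d 45 -> 32
Final: d = 32

Answer: 32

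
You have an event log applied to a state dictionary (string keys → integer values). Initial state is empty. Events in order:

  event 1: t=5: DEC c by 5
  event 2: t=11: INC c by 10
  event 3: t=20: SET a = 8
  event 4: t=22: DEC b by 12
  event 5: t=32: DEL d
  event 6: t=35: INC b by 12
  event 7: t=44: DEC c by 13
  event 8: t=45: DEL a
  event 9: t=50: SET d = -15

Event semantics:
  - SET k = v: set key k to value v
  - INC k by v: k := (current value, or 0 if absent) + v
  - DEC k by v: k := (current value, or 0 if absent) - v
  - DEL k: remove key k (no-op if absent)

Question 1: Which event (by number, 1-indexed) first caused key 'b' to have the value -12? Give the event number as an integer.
Looking for first event where b becomes -12:
  event 4: b (absent) -> -12  <-- first match

Answer: 4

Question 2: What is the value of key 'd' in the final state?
Track key 'd' through all 9 events:
  event 1 (t=5: DEC c by 5): d unchanged
  event 2 (t=11: INC c by 10): d unchanged
  event 3 (t=20: SET a = 8): d unchanged
  event 4 (t=22: DEC b by 12): d unchanged
  event 5 (t=32: DEL d): d (absent) -> (absent)
  event 6 (t=35: INC b by 12): d unchanged
  event 7 (t=44: DEC c by 13): d unchanged
  event 8 (t=45: DEL a): d unchanged
  event 9 (t=50: SET d = -15): d (absent) -> -15
Final: d = -15

Answer: -15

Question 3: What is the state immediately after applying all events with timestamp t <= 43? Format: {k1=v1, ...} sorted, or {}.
Answer: {a=8, b=0, c=5}

Derivation:
Apply events with t <= 43 (6 events):
  after event 1 (t=5: DEC c by 5): {c=-5}
  after event 2 (t=11: INC c by 10): {c=5}
  after event 3 (t=20: SET a = 8): {a=8, c=5}
  after event 4 (t=22: DEC b by 12): {a=8, b=-12, c=5}
  after event 5 (t=32: DEL d): {a=8, b=-12, c=5}
  after event 6 (t=35: INC b by 12): {a=8, b=0, c=5}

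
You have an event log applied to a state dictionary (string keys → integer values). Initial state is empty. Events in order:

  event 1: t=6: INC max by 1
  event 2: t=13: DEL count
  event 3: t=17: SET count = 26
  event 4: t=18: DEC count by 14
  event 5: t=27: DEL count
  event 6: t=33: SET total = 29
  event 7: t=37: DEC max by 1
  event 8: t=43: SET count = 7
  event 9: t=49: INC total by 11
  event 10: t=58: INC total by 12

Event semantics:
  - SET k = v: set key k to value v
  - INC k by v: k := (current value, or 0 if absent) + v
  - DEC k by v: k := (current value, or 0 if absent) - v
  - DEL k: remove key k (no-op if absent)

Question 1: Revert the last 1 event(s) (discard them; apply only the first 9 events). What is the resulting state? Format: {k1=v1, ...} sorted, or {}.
Answer: {count=7, max=0, total=40}

Derivation:
Keep first 9 events (discard last 1):
  after event 1 (t=6: INC max by 1): {max=1}
  after event 2 (t=13: DEL count): {max=1}
  after event 3 (t=17: SET count = 26): {count=26, max=1}
  after event 4 (t=18: DEC count by 14): {count=12, max=1}
  after event 5 (t=27: DEL count): {max=1}
  after event 6 (t=33: SET total = 29): {max=1, total=29}
  after event 7 (t=37: DEC max by 1): {max=0, total=29}
  after event 8 (t=43: SET count = 7): {count=7, max=0, total=29}
  after event 9 (t=49: INC total by 11): {count=7, max=0, total=40}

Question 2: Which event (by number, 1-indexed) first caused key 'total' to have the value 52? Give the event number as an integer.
Looking for first event where total becomes 52:
  event 6: total = 29
  event 7: total = 29
  event 8: total = 29
  event 9: total = 40
  event 10: total 40 -> 52  <-- first match

Answer: 10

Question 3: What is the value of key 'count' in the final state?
Answer: 7

Derivation:
Track key 'count' through all 10 events:
  event 1 (t=6: INC max by 1): count unchanged
  event 2 (t=13: DEL count): count (absent) -> (absent)
  event 3 (t=17: SET count = 26): count (absent) -> 26
  event 4 (t=18: DEC count by 14): count 26 -> 12
  event 5 (t=27: DEL count): count 12 -> (absent)
  event 6 (t=33: SET total = 29): count unchanged
  event 7 (t=37: DEC max by 1): count unchanged
  event 8 (t=43: SET count = 7): count (absent) -> 7
  event 9 (t=49: INC total by 11): count unchanged
  event 10 (t=58: INC total by 12): count unchanged
Final: count = 7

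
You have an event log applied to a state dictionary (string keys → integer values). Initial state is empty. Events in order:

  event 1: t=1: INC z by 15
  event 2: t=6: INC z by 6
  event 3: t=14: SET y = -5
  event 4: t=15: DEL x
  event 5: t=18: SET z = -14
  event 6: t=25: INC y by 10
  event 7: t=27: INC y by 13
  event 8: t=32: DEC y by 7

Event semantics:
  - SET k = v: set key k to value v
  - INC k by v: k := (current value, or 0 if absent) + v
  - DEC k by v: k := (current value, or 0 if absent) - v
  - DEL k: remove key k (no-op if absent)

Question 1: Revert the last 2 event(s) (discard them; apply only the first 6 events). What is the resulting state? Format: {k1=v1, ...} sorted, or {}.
Answer: {y=5, z=-14}

Derivation:
Keep first 6 events (discard last 2):
  after event 1 (t=1: INC z by 15): {z=15}
  after event 2 (t=6: INC z by 6): {z=21}
  after event 3 (t=14: SET y = -5): {y=-5, z=21}
  after event 4 (t=15: DEL x): {y=-5, z=21}
  after event 5 (t=18: SET z = -14): {y=-5, z=-14}
  after event 6 (t=25: INC y by 10): {y=5, z=-14}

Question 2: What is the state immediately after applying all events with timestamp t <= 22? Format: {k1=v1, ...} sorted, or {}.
Answer: {y=-5, z=-14}

Derivation:
Apply events with t <= 22 (5 events):
  after event 1 (t=1: INC z by 15): {z=15}
  after event 2 (t=6: INC z by 6): {z=21}
  after event 3 (t=14: SET y = -5): {y=-5, z=21}
  after event 4 (t=15: DEL x): {y=-5, z=21}
  after event 5 (t=18: SET z = -14): {y=-5, z=-14}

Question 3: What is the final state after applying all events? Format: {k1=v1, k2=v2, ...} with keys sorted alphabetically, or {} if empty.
  after event 1 (t=1: INC z by 15): {z=15}
  after event 2 (t=6: INC z by 6): {z=21}
  after event 3 (t=14: SET y = -5): {y=-5, z=21}
  after event 4 (t=15: DEL x): {y=-5, z=21}
  after event 5 (t=18: SET z = -14): {y=-5, z=-14}
  after event 6 (t=25: INC y by 10): {y=5, z=-14}
  after event 7 (t=27: INC y by 13): {y=18, z=-14}
  after event 8 (t=32: DEC y by 7): {y=11, z=-14}

Answer: {y=11, z=-14}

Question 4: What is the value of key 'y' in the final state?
Track key 'y' through all 8 events:
  event 1 (t=1: INC z by 15): y unchanged
  event 2 (t=6: INC z by 6): y unchanged
  event 3 (t=14: SET y = -5): y (absent) -> -5
  event 4 (t=15: DEL x): y unchanged
  event 5 (t=18: SET z = -14): y unchanged
  event 6 (t=25: INC y by 10): y -5 -> 5
  event 7 (t=27: INC y by 13): y 5 -> 18
  event 8 (t=32: DEC y by 7): y 18 -> 11
Final: y = 11

Answer: 11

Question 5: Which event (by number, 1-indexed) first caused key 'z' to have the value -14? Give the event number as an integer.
Looking for first event where z becomes -14:
  event 1: z = 15
  event 2: z = 21
  event 3: z = 21
  event 4: z = 21
  event 5: z 21 -> -14  <-- first match

Answer: 5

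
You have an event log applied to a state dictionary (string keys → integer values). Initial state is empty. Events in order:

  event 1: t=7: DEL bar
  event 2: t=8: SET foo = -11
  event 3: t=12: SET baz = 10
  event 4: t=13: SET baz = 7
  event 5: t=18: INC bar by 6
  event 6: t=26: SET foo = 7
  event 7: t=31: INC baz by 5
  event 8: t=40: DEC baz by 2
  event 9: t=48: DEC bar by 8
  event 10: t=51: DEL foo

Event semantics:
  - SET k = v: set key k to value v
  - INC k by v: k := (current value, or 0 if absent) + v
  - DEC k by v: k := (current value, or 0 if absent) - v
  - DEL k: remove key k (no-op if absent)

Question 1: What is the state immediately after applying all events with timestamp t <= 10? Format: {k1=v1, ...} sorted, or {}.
Answer: {foo=-11}

Derivation:
Apply events with t <= 10 (2 events):
  after event 1 (t=7: DEL bar): {}
  after event 2 (t=8: SET foo = -11): {foo=-11}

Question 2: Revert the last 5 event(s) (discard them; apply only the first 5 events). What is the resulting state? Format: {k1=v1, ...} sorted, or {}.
Answer: {bar=6, baz=7, foo=-11}

Derivation:
Keep first 5 events (discard last 5):
  after event 1 (t=7: DEL bar): {}
  after event 2 (t=8: SET foo = -11): {foo=-11}
  after event 3 (t=12: SET baz = 10): {baz=10, foo=-11}
  after event 4 (t=13: SET baz = 7): {baz=7, foo=-11}
  after event 5 (t=18: INC bar by 6): {bar=6, baz=7, foo=-11}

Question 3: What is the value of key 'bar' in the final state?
Track key 'bar' through all 10 events:
  event 1 (t=7: DEL bar): bar (absent) -> (absent)
  event 2 (t=8: SET foo = -11): bar unchanged
  event 3 (t=12: SET baz = 10): bar unchanged
  event 4 (t=13: SET baz = 7): bar unchanged
  event 5 (t=18: INC bar by 6): bar (absent) -> 6
  event 6 (t=26: SET foo = 7): bar unchanged
  event 7 (t=31: INC baz by 5): bar unchanged
  event 8 (t=40: DEC baz by 2): bar unchanged
  event 9 (t=48: DEC bar by 8): bar 6 -> -2
  event 10 (t=51: DEL foo): bar unchanged
Final: bar = -2

Answer: -2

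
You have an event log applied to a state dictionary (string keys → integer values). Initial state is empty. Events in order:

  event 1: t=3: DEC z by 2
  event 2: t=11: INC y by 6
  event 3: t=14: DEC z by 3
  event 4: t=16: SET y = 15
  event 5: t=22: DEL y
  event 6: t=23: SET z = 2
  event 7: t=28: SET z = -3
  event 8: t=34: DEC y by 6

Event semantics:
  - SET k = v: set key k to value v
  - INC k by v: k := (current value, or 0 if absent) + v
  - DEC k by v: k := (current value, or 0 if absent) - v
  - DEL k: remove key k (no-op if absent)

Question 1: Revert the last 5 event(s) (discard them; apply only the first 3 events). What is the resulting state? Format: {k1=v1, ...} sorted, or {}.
Answer: {y=6, z=-5}

Derivation:
Keep first 3 events (discard last 5):
  after event 1 (t=3: DEC z by 2): {z=-2}
  after event 2 (t=11: INC y by 6): {y=6, z=-2}
  after event 3 (t=14: DEC z by 3): {y=6, z=-5}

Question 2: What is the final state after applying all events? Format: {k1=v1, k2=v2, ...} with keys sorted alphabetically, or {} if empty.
  after event 1 (t=3: DEC z by 2): {z=-2}
  after event 2 (t=11: INC y by 6): {y=6, z=-2}
  after event 3 (t=14: DEC z by 3): {y=6, z=-5}
  after event 4 (t=16: SET y = 15): {y=15, z=-5}
  after event 5 (t=22: DEL y): {z=-5}
  after event 6 (t=23: SET z = 2): {z=2}
  after event 7 (t=28: SET z = -3): {z=-3}
  after event 8 (t=34: DEC y by 6): {y=-6, z=-3}

Answer: {y=-6, z=-3}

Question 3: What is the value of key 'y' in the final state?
Track key 'y' through all 8 events:
  event 1 (t=3: DEC z by 2): y unchanged
  event 2 (t=11: INC y by 6): y (absent) -> 6
  event 3 (t=14: DEC z by 3): y unchanged
  event 4 (t=16: SET y = 15): y 6 -> 15
  event 5 (t=22: DEL y): y 15 -> (absent)
  event 6 (t=23: SET z = 2): y unchanged
  event 7 (t=28: SET z = -3): y unchanged
  event 8 (t=34: DEC y by 6): y (absent) -> -6
Final: y = -6

Answer: -6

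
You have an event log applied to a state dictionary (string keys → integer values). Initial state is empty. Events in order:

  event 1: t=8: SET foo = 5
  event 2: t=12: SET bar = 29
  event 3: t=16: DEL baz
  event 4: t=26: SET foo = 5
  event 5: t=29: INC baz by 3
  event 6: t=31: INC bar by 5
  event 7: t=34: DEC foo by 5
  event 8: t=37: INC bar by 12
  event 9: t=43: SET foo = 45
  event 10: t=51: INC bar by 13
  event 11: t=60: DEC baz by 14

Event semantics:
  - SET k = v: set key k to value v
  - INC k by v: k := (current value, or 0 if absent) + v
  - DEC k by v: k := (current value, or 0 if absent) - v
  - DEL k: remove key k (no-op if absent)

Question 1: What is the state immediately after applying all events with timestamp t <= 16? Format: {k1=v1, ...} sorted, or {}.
Apply events with t <= 16 (3 events):
  after event 1 (t=8: SET foo = 5): {foo=5}
  after event 2 (t=12: SET bar = 29): {bar=29, foo=5}
  after event 3 (t=16: DEL baz): {bar=29, foo=5}

Answer: {bar=29, foo=5}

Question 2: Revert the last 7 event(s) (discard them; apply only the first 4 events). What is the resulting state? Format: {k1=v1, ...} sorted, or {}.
Answer: {bar=29, foo=5}

Derivation:
Keep first 4 events (discard last 7):
  after event 1 (t=8: SET foo = 5): {foo=5}
  after event 2 (t=12: SET bar = 29): {bar=29, foo=5}
  after event 3 (t=16: DEL baz): {bar=29, foo=5}
  after event 4 (t=26: SET foo = 5): {bar=29, foo=5}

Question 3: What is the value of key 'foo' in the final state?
Track key 'foo' through all 11 events:
  event 1 (t=8: SET foo = 5): foo (absent) -> 5
  event 2 (t=12: SET bar = 29): foo unchanged
  event 3 (t=16: DEL baz): foo unchanged
  event 4 (t=26: SET foo = 5): foo 5 -> 5
  event 5 (t=29: INC baz by 3): foo unchanged
  event 6 (t=31: INC bar by 5): foo unchanged
  event 7 (t=34: DEC foo by 5): foo 5 -> 0
  event 8 (t=37: INC bar by 12): foo unchanged
  event 9 (t=43: SET foo = 45): foo 0 -> 45
  event 10 (t=51: INC bar by 13): foo unchanged
  event 11 (t=60: DEC baz by 14): foo unchanged
Final: foo = 45

Answer: 45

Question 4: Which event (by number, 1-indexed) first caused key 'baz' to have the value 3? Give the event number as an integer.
Answer: 5

Derivation:
Looking for first event where baz becomes 3:
  event 5: baz (absent) -> 3  <-- first match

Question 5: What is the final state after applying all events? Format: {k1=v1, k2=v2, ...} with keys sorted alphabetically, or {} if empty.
  after event 1 (t=8: SET foo = 5): {foo=5}
  after event 2 (t=12: SET bar = 29): {bar=29, foo=5}
  after event 3 (t=16: DEL baz): {bar=29, foo=5}
  after event 4 (t=26: SET foo = 5): {bar=29, foo=5}
  after event 5 (t=29: INC baz by 3): {bar=29, baz=3, foo=5}
  after event 6 (t=31: INC bar by 5): {bar=34, baz=3, foo=5}
  after event 7 (t=34: DEC foo by 5): {bar=34, baz=3, foo=0}
  after event 8 (t=37: INC bar by 12): {bar=46, baz=3, foo=0}
  after event 9 (t=43: SET foo = 45): {bar=46, baz=3, foo=45}
  after event 10 (t=51: INC bar by 13): {bar=59, baz=3, foo=45}
  after event 11 (t=60: DEC baz by 14): {bar=59, baz=-11, foo=45}

Answer: {bar=59, baz=-11, foo=45}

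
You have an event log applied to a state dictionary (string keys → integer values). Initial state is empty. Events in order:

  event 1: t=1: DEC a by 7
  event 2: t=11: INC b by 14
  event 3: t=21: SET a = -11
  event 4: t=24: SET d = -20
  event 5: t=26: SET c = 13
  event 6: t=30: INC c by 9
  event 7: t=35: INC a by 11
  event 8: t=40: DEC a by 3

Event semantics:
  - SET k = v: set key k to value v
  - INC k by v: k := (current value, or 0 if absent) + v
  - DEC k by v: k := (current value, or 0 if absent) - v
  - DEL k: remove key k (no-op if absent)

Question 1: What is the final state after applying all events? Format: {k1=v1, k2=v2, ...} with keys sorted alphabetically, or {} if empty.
Answer: {a=-3, b=14, c=22, d=-20}

Derivation:
  after event 1 (t=1: DEC a by 7): {a=-7}
  after event 2 (t=11: INC b by 14): {a=-7, b=14}
  after event 3 (t=21: SET a = -11): {a=-11, b=14}
  after event 4 (t=24: SET d = -20): {a=-11, b=14, d=-20}
  after event 5 (t=26: SET c = 13): {a=-11, b=14, c=13, d=-20}
  after event 6 (t=30: INC c by 9): {a=-11, b=14, c=22, d=-20}
  after event 7 (t=35: INC a by 11): {a=0, b=14, c=22, d=-20}
  after event 8 (t=40: DEC a by 3): {a=-3, b=14, c=22, d=-20}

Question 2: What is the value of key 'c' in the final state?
Answer: 22

Derivation:
Track key 'c' through all 8 events:
  event 1 (t=1: DEC a by 7): c unchanged
  event 2 (t=11: INC b by 14): c unchanged
  event 3 (t=21: SET a = -11): c unchanged
  event 4 (t=24: SET d = -20): c unchanged
  event 5 (t=26: SET c = 13): c (absent) -> 13
  event 6 (t=30: INC c by 9): c 13 -> 22
  event 7 (t=35: INC a by 11): c unchanged
  event 8 (t=40: DEC a by 3): c unchanged
Final: c = 22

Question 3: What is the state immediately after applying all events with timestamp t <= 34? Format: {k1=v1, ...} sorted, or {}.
Apply events with t <= 34 (6 events):
  after event 1 (t=1: DEC a by 7): {a=-7}
  after event 2 (t=11: INC b by 14): {a=-7, b=14}
  after event 3 (t=21: SET a = -11): {a=-11, b=14}
  after event 4 (t=24: SET d = -20): {a=-11, b=14, d=-20}
  after event 5 (t=26: SET c = 13): {a=-11, b=14, c=13, d=-20}
  after event 6 (t=30: INC c by 9): {a=-11, b=14, c=22, d=-20}

Answer: {a=-11, b=14, c=22, d=-20}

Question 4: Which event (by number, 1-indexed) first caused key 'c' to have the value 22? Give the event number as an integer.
Looking for first event where c becomes 22:
  event 5: c = 13
  event 6: c 13 -> 22  <-- first match

Answer: 6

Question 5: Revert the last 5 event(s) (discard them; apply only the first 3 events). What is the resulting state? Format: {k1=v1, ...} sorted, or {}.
Keep first 3 events (discard last 5):
  after event 1 (t=1: DEC a by 7): {a=-7}
  after event 2 (t=11: INC b by 14): {a=-7, b=14}
  after event 3 (t=21: SET a = -11): {a=-11, b=14}

Answer: {a=-11, b=14}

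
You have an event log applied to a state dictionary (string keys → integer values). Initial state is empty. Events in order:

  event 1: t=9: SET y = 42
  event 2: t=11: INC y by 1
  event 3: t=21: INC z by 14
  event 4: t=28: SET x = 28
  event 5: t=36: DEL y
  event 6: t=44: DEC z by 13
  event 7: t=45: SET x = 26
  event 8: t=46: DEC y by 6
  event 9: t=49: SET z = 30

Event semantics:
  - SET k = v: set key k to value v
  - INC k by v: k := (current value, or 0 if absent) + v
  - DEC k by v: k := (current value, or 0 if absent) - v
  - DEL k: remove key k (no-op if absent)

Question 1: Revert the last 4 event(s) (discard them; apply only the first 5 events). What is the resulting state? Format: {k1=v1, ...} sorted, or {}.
Answer: {x=28, z=14}

Derivation:
Keep first 5 events (discard last 4):
  after event 1 (t=9: SET y = 42): {y=42}
  after event 2 (t=11: INC y by 1): {y=43}
  after event 3 (t=21: INC z by 14): {y=43, z=14}
  after event 4 (t=28: SET x = 28): {x=28, y=43, z=14}
  after event 5 (t=36: DEL y): {x=28, z=14}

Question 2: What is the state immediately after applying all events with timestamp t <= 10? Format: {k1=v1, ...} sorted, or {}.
Answer: {y=42}

Derivation:
Apply events with t <= 10 (1 events):
  after event 1 (t=9: SET y = 42): {y=42}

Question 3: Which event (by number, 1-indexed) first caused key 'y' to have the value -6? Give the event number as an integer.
Looking for first event where y becomes -6:
  event 1: y = 42
  event 2: y = 43
  event 3: y = 43
  event 4: y = 43
  event 5: y = (absent)
  event 8: y (absent) -> -6  <-- first match

Answer: 8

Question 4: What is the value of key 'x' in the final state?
Answer: 26

Derivation:
Track key 'x' through all 9 events:
  event 1 (t=9: SET y = 42): x unchanged
  event 2 (t=11: INC y by 1): x unchanged
  event 3 (t=21: INC z by 14): x unchanged
  event 4 (t=28: SET x = 28): x (absent) -> 28
  event 5 (t=36: DEL y): x unchanged
  event 6 (t=44: DEC z by 13): x unchanged
  event 7 (t=45: SET x = 26): x 28 -> 26
  event 8 (t=46: DEC y by 6): x unchanged
  event 9 (t=49: SET z = 30): x unchanged
Final: x = 26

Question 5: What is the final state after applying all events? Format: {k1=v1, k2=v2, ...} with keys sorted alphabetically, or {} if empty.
Answer: {x=26, y=-6, z=30}

Derivation:
  after event 1 (t=9: SET y = 42): {y=42}
  after event 2 (t=11: INC y by 1): {y=43}
  after event 3 (t=21: INC z by 14): {y=43, z=14}
  after event 4 (t=28: SET x = 28): {x=28, y=43, z=14}
  after event 5 (t=36: DEL y): {x=28, z=14}
  after event 6 (t=44: DEC z by 13): {x=28, z=1}
  after event 7 (t=45: SET x = 26): {x=26, z=1}
  after event 8 (t=46: DEC y by 6): {x=26, y=-6, z=1}
  after event 9 (t=49: SET z = 30): {x=26, y=-6, z=30}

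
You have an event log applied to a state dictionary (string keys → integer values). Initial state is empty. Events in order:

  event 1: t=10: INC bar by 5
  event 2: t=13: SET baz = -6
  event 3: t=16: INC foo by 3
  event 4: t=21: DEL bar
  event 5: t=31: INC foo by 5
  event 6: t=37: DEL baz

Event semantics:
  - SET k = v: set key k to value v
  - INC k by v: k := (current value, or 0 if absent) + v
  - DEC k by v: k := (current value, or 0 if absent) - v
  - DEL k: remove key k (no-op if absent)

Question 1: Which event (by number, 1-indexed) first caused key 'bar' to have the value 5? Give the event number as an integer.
Looking for first event where bar becomes 5:
  event 1: bar (absent) -> 5  <-- first match

Answer: 1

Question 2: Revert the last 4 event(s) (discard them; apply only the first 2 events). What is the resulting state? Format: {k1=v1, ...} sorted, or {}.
Keep first 2 events (discard last 4):
  after event 1 (t=10: INC bar by 5): {bar=5}
  after event 2 (t=13: SET baz = -6): {bar=5, baz=-6}

Answer: {bar=5, baz=-6}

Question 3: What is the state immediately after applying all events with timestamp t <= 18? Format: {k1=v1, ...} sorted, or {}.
Apply events with t <= 18 (3 events):
  after event 1 (t=10: INC bar by 5): {bar=5}
  after event 2 (t=13: SET baz = -6): {bar=5, baz=-6}
  after event 3 (t=16: INC foo by 3): {bar=5, baz=-6, foo=3}

Answer: {bar=5, baz=-6, foo=3}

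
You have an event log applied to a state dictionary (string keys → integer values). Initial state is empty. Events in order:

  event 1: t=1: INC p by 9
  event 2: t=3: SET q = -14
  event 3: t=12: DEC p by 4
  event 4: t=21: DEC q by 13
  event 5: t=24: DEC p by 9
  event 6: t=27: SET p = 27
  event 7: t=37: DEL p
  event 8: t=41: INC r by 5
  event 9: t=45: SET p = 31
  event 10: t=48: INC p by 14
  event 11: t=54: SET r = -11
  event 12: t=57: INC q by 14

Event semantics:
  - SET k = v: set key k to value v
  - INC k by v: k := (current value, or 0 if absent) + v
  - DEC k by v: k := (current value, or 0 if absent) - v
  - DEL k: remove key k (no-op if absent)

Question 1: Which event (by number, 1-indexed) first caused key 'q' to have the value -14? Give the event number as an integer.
Answer: 2

Derivation:
Looking for first event where q becomes -14:
  event 2: q (absent) -> -14  <-- first match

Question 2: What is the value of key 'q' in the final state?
Track key 'q' through all 12 events:
  event 1 (t=1: INC p by 9): q unchanged
  event 2 (t=3: SET q = -14): q (absent) -> -14
  event 3 (t=12: DEC p by 4): q unchanged
  event 4 (t=21: DEC q by 13): q -14 -> -27
  event 5 (t=24: DEC p by 9): q unchanged
  event 6 (t=27: SET p = 27): q unchanged
  event 7 (t=37: DEL p): q unchanged
  event 8 (t=41: INC r by 5): q unchanged
  event 9 (t=45: SET p = 31): q unchanged
  event 10 (t=48: INC p by 14): q unchanged
  event 11 (t=54: SET r = -11): q unchanged
  event 12 (t=57: INC q by 14): q -27 -> -13
Final: q = -13

Answer: -13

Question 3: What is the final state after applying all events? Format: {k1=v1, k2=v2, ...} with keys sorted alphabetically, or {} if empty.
Answer: {p=45, q=-13, r=-11}

Derivation:
  after event 1 (t=1: INC p by 9): {p=9}
  after event 2 (t=3: SET q = -14): {p=9, q=-14}
  after event 3 (t=12: DEC p by 4): {p=5, q=-14}
  after event 4 (t=21: DEC q by 13): {p=5, q=-27}
  after event 5 (t=24: DEC p by 9): {p=-4, q=-27}
  after event 6 (t=27: SET p = 27): {p=27, q=-27}
  after event 7 (t=37: DEL p): {q=-27}
  after event 8 (t=41: INC r by 5): {q=-27, r=5}
  after event 9 (t=45: SET p = 31): {p=31, q=-27, r=5}
  after event 10 (t=48: INC p by 14): {p=45, q=-27, r=5}
  after event 11 (t=54: SET r = -11): {p=45, q=-27, r=-11}
  after event 12 (t=57: INC q by 14): {p=45, q=-13, r=-11}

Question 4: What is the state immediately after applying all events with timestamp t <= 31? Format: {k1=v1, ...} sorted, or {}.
Apply events with t <= 31 (6 events):
  after event 1 (t=1: INC p by 9): {p=9}
  after event 2 (t=3: SET q = -14): {p=9, q=-14}
  after event 3 (t=12: DEC p by 4): {p=5, q=-14}
  after event 4 (t=21: DEC q by 13): {p=5, q=-27}
  after event 5 (t=24: DEC p by 9): {p=-4, q=-27}
  after event 6 (t=27: SET p = 27): {p=27, q=-27}

Answer: {p=27, q=-27}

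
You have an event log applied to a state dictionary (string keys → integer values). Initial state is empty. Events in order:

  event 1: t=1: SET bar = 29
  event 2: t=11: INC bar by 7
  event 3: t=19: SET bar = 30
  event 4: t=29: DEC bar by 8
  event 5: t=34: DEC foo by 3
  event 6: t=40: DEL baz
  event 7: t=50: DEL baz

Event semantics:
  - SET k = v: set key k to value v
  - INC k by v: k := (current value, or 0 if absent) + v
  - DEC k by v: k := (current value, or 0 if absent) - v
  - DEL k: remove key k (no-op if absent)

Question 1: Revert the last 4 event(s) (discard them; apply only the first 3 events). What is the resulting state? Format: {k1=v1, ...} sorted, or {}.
Keep first 3 events (discard last 4):
  after event 1 (t=1: SET bar = 29): {bar=29}
  after event 2 (t=11: INC bar by 7): {bar=36}
  after event 3 (t=19: SET bar = 30): {bar=30}

Answer: {bar=30}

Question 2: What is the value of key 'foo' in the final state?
Track key 'foo' through all 7 events:
  event 1 (t=1: SET bar = 29): foo unchanged
  event 2 (t=11: INC bar by 7): foo unchanged
  event 3 (t=19: SET bar = 30): foo unchanged
  event 4 (t=29: DEC bar by 8): foo unchanged
  event 5 (t=34: DEC foo by 3): foo (absent) -> -3
  event 6 (t=40: DEL baz): foo unchanged
  event 7 (t=50: DEL baz): foo unchanged
Final: foo = -3

Answer: -3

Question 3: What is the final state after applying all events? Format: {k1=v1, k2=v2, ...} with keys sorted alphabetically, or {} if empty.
  after event 1 (t=1: SET bar = 29): {bar=29}
  after event 2 (t=11: INC bar by 7): {bar=36}
  after event 3 (t=19: SET bar = 30): {bar=30}
  after event 4 (t=29: DEC bar by 8): {bar=22}
  after event 5 (t=34: DEC foo by 3): {bar=22, foo=-3}
  after event 6 (t=40: DEL baz): {bar=22, foo=-3}
  after event 7 (t=50: DEL baz): {bar=22, foo=-3}

Answer: {bar=22, foo=-3}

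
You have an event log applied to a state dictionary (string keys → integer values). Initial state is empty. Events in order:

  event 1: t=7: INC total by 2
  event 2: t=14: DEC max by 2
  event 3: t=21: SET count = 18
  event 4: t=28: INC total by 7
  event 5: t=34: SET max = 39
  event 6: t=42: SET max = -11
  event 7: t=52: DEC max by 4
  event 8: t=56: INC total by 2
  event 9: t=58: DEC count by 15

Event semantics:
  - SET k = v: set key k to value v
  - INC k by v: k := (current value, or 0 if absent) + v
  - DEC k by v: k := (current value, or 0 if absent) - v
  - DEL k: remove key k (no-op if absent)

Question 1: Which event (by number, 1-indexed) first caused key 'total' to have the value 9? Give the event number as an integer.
Answer: 4

Derivation:
Looking for first event where total becomes 9:
  event 1: total = 2
  event 2: total = 2
  event 3: total = 2
  event 4: total 2 -> 9  <-- first match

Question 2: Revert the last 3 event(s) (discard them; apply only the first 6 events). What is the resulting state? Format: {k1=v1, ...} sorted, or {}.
Keep first 6 events (discard last 3):
  after event 1 (t=7: INC total by 2): {total=2}
  after event 2 (t=14: DEC max by 2): {max=-2, total=2}
  after event 3 (t=21: SET count = 18): {count=18, max=-2, total=2}
  after event 4 (t=28: INC total by 7): {count=18, max=-2, total=9}
  after event 5 (t=34: SET max = 39): {count=18, max=39, total=9}
  after event 6 (t=42: SET max = -11): {count=18, max=-11, total=9}

Answer: {count=18, max=-11, total=9}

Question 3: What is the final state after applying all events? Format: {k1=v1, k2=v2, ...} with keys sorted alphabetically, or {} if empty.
Answer: {count=3, max=-15, total=11}

Derivation:
  after event 1 (t=7: INC total by 2): {total=2}
  after event 2 (t=14: DEC max by 2): {max=-2, total=2}
  after event 3 (t=21: SET count = 18): {count=18, max=-2, total=2}
  after event 4 (t=28: INC total by 7): {count=18, max=-2, total=9}
  after event 5 (t=34: SET max = 39): {count=18, max=39, total=9}
  after event 6 (t=42: SET max = -11): {count=18, max=-11, total=9}
  after event 7 (t=52: DEC max by 4): {count=18, max=-15, total=9}
  after event 8 (t=56: INC total by 2): {count=18, max=-15, total=11}
  after event 9 (t=58: DEC count by 15): {count=3, max=-15, total=11}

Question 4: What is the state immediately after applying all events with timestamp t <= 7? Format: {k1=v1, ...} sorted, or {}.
Apply events with t <= 7 (1 events):
  after event 1 (t=7: INC total by 2): {total=2}

Answer: {total=2}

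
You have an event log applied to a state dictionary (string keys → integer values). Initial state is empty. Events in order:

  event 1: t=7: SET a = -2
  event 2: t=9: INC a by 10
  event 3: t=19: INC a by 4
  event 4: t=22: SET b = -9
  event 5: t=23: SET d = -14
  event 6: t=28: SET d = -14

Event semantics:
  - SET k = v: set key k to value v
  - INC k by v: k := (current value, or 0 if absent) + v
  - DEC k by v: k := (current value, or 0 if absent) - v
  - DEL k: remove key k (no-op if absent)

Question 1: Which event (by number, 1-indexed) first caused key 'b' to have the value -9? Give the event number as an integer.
Looking for first event where b becomes -9:
  event 4: b (absent) -> -9  <-- first match

Answer: 4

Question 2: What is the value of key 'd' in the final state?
Track key 'd' through all 6 events:
  event 1 (t=7: SET a = -2): d unchanged
  event 2 (t=9: INC a by 10): d unchanged
  event 3 (t=19: INC a by 4): d unchanged
  event 4 (t=22: SET b = -9): d unchanged
  event 5 (t=23: SET d = -14): d (absent) -> -14
  event 6 (t=28: SET d = -14): d -14 -> -14
Final: d = -14

Answer: -14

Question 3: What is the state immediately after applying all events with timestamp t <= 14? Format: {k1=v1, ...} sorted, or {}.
Apply events with t <= 14 (2 events):
  after event 1 (t=7: SET a = -2): {a=-2}
  after event 2 (t=9: INC a by 10): {a=8}

Answer: {a=8}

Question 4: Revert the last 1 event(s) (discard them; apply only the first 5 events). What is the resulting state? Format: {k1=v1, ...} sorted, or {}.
Answer: {a=12, b=-9, d=-14}

Derivation:
Keep first 5 events (discard last 1):
  after event 1 (t=7: SET a = -2): {a=-2}
  after event 2 (t=9: INC a by 10): {a=8}
  after event 3 (t=19: INC a by 4): {a=12}
  after event 4 (t=22: SET b = -9): {a=12, b=-9}
  after event 5 (t=23: SET d = -14): {a=12, b=-9, d=-14}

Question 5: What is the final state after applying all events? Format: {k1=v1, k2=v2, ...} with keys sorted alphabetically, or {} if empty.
  after event 1 (t=7: SET a = -2): {a=-2}
  after event 2 (t=9: INC a by 10): {a=8}
  after event 3 (t=19: INC a by 4): {a=12}
  after event 4 (t=22: SET b = -9): {a=12, b=-9}
  after event 5 (t=23: SET d = -14): {a=12, b=-9, d=-14}
  after event 6 (t=28: SET d = -14): {a=12, b=-9, d=-14}

Answer: {a=12, b=-9, d=-14}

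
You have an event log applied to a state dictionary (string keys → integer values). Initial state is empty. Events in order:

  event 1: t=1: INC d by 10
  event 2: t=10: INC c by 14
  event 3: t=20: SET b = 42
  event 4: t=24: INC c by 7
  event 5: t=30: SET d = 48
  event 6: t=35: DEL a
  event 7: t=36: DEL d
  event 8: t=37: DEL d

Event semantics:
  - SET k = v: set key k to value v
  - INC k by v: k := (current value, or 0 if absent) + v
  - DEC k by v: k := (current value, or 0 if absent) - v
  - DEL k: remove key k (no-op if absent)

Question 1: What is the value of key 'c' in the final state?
Track key 'c' through all 8 events:
  event 1 (t=1: INC d by 10): c unchanged
  event 2 (t=10: INC c by 14): c (absent) -> 14
  event 3 (t=20: SET b = 42): c unchanged
  event 4 (t=24: INC c by 7): c 14 -> 21
  event 5 (t=30: SET d = 48): c unchanged
  event 6 (t=35: DEL a): c unchanged
  event 7 (t=36: DEL d): c unchanged
  event 8 (t=37: DEL d): c unchanged
Final: c = 21

Answer: 21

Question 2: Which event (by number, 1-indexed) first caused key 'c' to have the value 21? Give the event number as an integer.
Looking for first event where c becomes 21:
  event 2: c = 14
  event 3: c = 14
  event 4: c 14 -> 21  <-- first match

Answer: 4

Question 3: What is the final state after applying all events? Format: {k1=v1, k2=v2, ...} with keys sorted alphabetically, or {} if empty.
Answer: {b=42, c=21}

Derivation:
  after event 1 (t=1: INC d by 10): {d=10}
  after event 2 (t=10: INC c by 14): {c=14, d=10}
  after event 3 (t=20: SET b = 42): {b=42, c=14, d=10}
  after event 4 (t=24: INC c by 7): {b=42, c=21, d=10}
  after event 5 (t=30: SET d = 48): {b=42, c=21, d=48}
  after event 6 (t=35: DEL a): {b=42, c=21, d=48}
  after event 7 (t=36: DEL d): {b=42, c=21}
  after event 8 (t=37: DEL d): {b=42, c=21}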